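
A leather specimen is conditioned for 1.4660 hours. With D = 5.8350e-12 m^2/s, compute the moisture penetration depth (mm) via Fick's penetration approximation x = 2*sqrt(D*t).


t = 1.4660 hr * 3600 = 5277.6000 s
D * t = 5.8350e-12 * 5277.6000 = 3.0795e-08
x = 2 * sqrt(D*t) = 2 * sqrt(3.0795e-08) = 3.5097e-04 m = 0.3510 mm


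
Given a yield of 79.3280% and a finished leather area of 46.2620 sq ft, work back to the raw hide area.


Formula: raw = finished * 100 / yield
Substituting: raw = 46.2620 * 100 / 79.3280
Result: 58.3174 sq ft


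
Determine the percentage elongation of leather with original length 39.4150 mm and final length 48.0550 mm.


Formula: Elongation = (Lf - L0) / L0 * 100
Substituting: Elongation = (48.0550 - 39.4150) / 39.4150 * 100
Result: 21.9206 %


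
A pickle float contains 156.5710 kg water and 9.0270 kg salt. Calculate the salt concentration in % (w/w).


Formula: Conc = salt / (water + salt) * 100
Substituting: Conc = 9.0270 / (156.5710 + 9.0270) * 100
Result: 5.4512 %


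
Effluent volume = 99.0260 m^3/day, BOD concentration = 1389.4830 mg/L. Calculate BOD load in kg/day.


Formula: BOD_load = volume * conc / 1000
Substituting: BOD_load = 99.0260 * 1389.4830 / 1000
Result: 137.5949 kg/day


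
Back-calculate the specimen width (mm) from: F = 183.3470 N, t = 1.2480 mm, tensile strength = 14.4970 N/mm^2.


Formula: w = F / (TS * t)
Substituting: w = 183.3470 / (14.4970 * 1.2480)
Result: 10.1340 mm


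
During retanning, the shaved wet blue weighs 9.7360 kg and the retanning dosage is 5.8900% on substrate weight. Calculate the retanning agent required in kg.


Formula: Retan = substrate * pct / 100
Substituting: Retan = 9.7360 * 5.8900 / 100
Result: 0.5735 kg


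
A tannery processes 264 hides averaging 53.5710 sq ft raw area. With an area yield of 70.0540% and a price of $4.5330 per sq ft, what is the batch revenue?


Raw_total = N * avg_area = 264 * 53.5710 = 14142.7440 sq ft
Finished = Raw_total * yield / 100 = 14142.7440 * 70.0540 / 100 = 9907.5579 sq ft
Value = Finished * price = 9907.5579 * 4.5330 = 44910.9599 $


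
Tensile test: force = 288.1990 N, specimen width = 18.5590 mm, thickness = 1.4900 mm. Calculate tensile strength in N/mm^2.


Formula: TS = force / (width * thickness)
Substituting: TS = 288.1990 / (18.5590 * 1.4900)
Result: 10.4220 N/mm^2


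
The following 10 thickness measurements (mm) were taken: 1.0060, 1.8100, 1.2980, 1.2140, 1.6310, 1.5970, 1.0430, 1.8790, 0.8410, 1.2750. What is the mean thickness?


Formula: Average = sum / n
Substituting: Average = 13.5940 / 10
Result: 1.3594 mm


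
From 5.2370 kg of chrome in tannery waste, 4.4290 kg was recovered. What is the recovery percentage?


Formula: Recovery = recovered / input * 100
Substituting: Recovery = 4.4290 / 5.2370 * 100
Result: 84.5713 %


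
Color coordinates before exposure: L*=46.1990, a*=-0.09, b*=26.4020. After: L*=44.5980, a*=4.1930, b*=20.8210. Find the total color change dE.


dL = -1.6010, da = 4.2830, db = -5.5810
dE = sqrt((-1.6010)^2 + 4.2830^2 + (-5.5810)^2) = 7.2149


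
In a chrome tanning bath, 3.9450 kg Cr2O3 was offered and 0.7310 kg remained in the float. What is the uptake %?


Formula: Uptake = (offered - residual) / offered * 100
Substituting: Uptake = (3.9450 - 0.7310) / 3.9450 * 100
Result: 81.4702 %


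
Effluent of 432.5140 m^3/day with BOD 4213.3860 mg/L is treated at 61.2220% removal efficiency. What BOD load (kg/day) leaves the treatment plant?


Load_in = volume * conc / 1000 = 432.5140 * 4213.3860 / 1000 = 1822.3484 kg/day
Removed = Load_in * eff / 100 = 1822.3484 * 61.2220 / 100 = 1115.6782 kg/day
Load_out = Load_in - Removed = 1822.3484 - 1115.6782 = 706.6703 kg/day


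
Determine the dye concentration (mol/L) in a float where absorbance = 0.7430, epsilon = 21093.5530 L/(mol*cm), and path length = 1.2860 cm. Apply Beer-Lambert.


Formula: c = A / (epsilon * l)
Substituting: c = 0.7430 / (21093.5530 * 1.2860)
Result: 2.7390e-05 mol/L


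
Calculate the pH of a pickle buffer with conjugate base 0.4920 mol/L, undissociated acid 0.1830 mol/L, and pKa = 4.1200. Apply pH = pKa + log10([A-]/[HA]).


ratio = [A-] / [HA] = 0.4920 / 0.1830 = 2.6885
log10(ratio) = 0.4295
pH = pKa + log10(ratio) = 4.1200 + 0.4295 = 4.5495


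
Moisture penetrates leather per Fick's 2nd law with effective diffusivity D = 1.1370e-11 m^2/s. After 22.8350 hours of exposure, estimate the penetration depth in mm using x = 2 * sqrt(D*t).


t = 22.8350 hr * 3600 = 82206.0000 s
D * t = 1.1370e-11 * 82206.0000 = 9.3468e-07
x = 2 * sqrt(D*t) = 2 * sqrt(9.3468e-07) = 0.00193358 m = 1.9336 mm


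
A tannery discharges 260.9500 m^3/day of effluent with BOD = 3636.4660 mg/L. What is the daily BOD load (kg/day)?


Formula: BOD_load = volume * conc / 1000
Substituting: BOD_load = 260.9500 * 3636.4660 / 1000
Result: 948.9358 kg/day


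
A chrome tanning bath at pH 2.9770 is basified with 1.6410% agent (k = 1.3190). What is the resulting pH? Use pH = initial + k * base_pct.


Formula: pH_final = pH_initial + k * base_pct
Substituting: pH_final = 2.9770 + 1.3190 * 1.6410
Result: 5.1415


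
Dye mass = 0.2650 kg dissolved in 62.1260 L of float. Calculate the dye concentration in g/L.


Formula: Conc = dye_mass(kg) / volume(L) * 1000
Substituting: Conc = 0.2650 / 62.1260 * 1000
Result: 4.2655 g/L


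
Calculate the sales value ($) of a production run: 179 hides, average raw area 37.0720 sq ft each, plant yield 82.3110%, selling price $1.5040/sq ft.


Raw_total = N * avg_area = 179 * 37.0720 = 6635.8880 sq ft
Finished = Raw_total * yield / 100 = 6635.8880 * 82.3110 / 100 = 5462.0658 sq ft
Value = Finished * price = 5462.0658 * 1.5040 = 8214.9469 $


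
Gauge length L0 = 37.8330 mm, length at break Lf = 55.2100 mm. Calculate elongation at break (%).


Formula: Elongation = (Lf - L0) / L0 * 100
Substituting: Elongation = (55.2100 - 37.8330) / 37.8330 * 100
Result: 45.9308 %


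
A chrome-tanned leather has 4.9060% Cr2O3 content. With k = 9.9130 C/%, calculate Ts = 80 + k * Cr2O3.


Formula: Ts = 80 + k * Cr2O3
Substituting: Ts = 80 + 9.9130 * 4.9060
Result: 128.6332 C


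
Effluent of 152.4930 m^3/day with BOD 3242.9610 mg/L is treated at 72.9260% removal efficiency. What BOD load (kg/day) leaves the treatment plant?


Load_in = volume * conc / 1000 = 152.4930 * 3242.9610 / 1000 = 494.5289 kg/day
Removed = Load_in * eff / 100 = 494.5289 * 72.9260 / 100 = 360.6401 kg/day
Load_out = Load_in - Removed = 494.5289 - 360.6401 = 133.8887 kg/day


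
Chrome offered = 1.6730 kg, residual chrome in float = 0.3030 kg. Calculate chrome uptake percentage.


Formula: Uptake = (offered - residual) / offered * 100
Substituting: Uptake = (1.6730 - 0.3030) / 1.6730 * 100
Result: 81.8888 %


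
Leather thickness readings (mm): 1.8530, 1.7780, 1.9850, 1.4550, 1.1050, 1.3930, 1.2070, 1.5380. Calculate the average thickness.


Formula: Average = sum / n
Substituting: Average = 12.3140 / 8
Result: 1.5393 mm


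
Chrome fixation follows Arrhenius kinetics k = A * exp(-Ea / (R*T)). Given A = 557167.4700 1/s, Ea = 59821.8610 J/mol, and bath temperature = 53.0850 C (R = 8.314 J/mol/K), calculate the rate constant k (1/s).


T_K = T_C + 273.15 = 53.0850 + 273.15 = 326.2350 K
exponent = -Ea / (R * T_K) = -59821.8610 / (8.314 * 326.2350) = -22.0556
k = A * exp(exponent) = 557167.4700 * exp(-22.0556) = 1.4701e-04 1/s


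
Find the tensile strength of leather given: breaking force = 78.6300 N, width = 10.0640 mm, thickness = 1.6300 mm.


Formula: TS = force / (width * thickness)
Substituting: TS = 78.6300 / (10.0640 * 1.6300)
Result: 4.7932 N/mm^2


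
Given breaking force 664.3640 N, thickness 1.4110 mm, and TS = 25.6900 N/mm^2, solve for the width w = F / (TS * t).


Formula: w = F / (TS * t)
Substituting: w = 664.3640 / (25.6900 * 1.4110)
Result: 18.3280 mm


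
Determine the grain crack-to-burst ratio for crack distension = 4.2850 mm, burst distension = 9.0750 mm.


Formula: Ratio = crack / burst
Substituting: Ratio = 4.2850 / 9.0750
Result: 0.4722


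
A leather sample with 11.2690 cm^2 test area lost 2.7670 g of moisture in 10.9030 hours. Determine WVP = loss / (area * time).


Formula: WVP = loss / (area * time)
Substituting: WVP = 2.7670 / (11.2690 * 10.9030)
Result: 0.0225205 g/(cm^2*hr)


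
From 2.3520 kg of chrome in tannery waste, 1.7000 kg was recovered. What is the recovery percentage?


Formula: Recovery = recovered / input * 100
Substituting: Recovery = 1.7000 / 2.3520 * 100
Result: 72.2789 %


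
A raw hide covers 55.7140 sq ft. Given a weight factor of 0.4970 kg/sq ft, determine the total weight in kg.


Formula: Weight = area * weight_per_sqft
Substituting: Weight = 55.7140 * 0.4970
Result: 27.6899 kg


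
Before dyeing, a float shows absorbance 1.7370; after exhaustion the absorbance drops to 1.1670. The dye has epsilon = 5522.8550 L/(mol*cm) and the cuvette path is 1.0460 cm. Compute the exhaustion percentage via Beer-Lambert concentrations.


c_initial = A_i / (epsilon * l) = 1.7370 / (5522.8550 * 1.0460) = 3.0068e-04 mol/L
c_final = A_f / (epsilon * l) = 1.1670 / (5522.8550 * 1.0460) = 2.0201e-04 mol/L
Exhaustion = (c_initial - c_final) / c_initial * 100 = (3.0068e-04 - 2.0201e-04) / 3.0068e-04 * 100 = 32.8152 %


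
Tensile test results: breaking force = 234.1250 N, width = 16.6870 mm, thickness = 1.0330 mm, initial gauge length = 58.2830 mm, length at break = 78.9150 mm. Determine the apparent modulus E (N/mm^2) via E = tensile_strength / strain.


TS = F / (w * t) = 234.1250 / (16.6870 * 1.0330) = 13.5822 N/mm^2
strain = (Lf - L0) / L0 = (78.9150 - 58.2830) / 58.2830 = 0.3540
E = TS / strain = 13.5822 / 0.3540 = 38.3681 N/mm^2


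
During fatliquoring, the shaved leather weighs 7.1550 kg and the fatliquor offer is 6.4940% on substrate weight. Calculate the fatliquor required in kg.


Formula: Fat = substrate * pct / 100
Substituting: Fat = 7.1550 * 6.4940 / 100
Result: 0.4646 kg


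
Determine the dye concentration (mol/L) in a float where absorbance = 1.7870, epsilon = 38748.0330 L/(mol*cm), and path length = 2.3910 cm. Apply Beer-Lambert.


Formula: c = A / (epsilon * l)
Substituting: c = 1.7870 / (38748.0330 * 2.3910)
Result: 1.9288e-05 mol/L


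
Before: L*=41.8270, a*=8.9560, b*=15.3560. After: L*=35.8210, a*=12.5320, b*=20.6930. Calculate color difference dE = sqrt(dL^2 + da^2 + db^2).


dL = -6.0060, da = 3.5760, db = 5.3370
dE = sqrt((-6.0060)^2 + 3.5760^2 + 5.3370^2) = 8.7945


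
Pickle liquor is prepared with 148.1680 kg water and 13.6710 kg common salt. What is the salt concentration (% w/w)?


Formula: Conc = salt / (water + salt) * 100
Substituting: Conc = 13.6710 / (148.1680 + 13.6710) * 100
Result: 8.4473 %


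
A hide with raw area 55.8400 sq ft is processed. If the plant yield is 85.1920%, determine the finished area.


Formula: finished = raw * yield / 100
Substituting: finished = 55.8400 * 85.1920 / 100
Result: 47.5712 sq ft


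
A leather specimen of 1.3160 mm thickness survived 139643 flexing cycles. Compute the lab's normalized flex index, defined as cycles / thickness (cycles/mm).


Formula: Index = cycles / thickness
Substituting: Index = 139643 / 1.3160
Result: 106111.7021 cycles/mm


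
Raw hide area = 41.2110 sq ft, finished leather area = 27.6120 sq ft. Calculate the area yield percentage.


Formula: Yield = finished / raw * 100
Substituting: Yield = 27.6120 / 41.2110 * 100
Result: 67.0015 %


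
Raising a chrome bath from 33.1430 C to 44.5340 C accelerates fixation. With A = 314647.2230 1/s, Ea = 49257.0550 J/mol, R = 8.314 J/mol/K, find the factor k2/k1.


T1 = 33.1430 + 273.15 = 306.2930 K; T2 = 44.5340 + 273.15 = 317.6840 K
k1 = A * exp(-Ea/(R*T1)) = 314647.2230 * exp(-49257.0550/(8.314*306.2930)) = 0.00125116 1/s
k2 = A * exp(-Ea/(R*T2)) = 314647.2230 * exp(-49257.0550/(8.314*317.6840)) = 0.00250337 1/s
k2/k1 = 0.00250337 / 0.00125116 = 2.0008


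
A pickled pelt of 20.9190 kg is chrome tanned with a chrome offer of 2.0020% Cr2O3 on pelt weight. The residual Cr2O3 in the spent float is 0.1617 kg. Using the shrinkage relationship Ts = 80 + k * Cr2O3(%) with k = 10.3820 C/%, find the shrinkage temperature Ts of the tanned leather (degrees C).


Offered = pelt * offer_pct / 100 = 20.9190 * 2.0020 / 100 = 0.4188 kg
Uptake = offered - residual = 0.4188 - 0.1617 = 0.2571 kg
Cr2O3% on pelt = uptake / pelt * 100 = 0.2571 / 20.9190 * 100 = 1.2290 %
Ts = 80 + k * Cr2O3% = 80 + 10.3820 * 1.2290 = 92.7597 C


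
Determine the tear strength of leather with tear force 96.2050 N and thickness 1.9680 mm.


Formula: Tear strength = force / thickness
Substituting: Tear strength = 96.2050 / 1.9680
Result: 48.8847 N/mm


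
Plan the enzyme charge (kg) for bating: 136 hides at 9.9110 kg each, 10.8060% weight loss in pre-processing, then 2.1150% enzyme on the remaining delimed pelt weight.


Total_raw = N * avg_wt = 136 * 9.9110 = 1347.8960 kg
Substrate = Total_raw * (1 - loss/100) = 1347.8960 * (1 - 10.8060/100) = 1202.2424 kg
Enzyme = Substrate * pct / 100 = 1202.2424 * 2.1150 / 100 = 25.4274 kg


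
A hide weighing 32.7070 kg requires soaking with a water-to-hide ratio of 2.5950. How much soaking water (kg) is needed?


Formula: Water = hide_weight * ratio
Substituting: Water = 32.7070 * 2.5950
Result: 84.8747 kg


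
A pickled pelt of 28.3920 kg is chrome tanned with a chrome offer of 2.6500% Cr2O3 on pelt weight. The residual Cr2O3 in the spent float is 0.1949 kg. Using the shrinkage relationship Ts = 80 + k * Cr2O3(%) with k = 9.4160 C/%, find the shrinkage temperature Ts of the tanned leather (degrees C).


Offered = pelt * offer_pct / 100 = 28.3920 * 2.6500 / 100 = 0.7524 kg
Uptake = offered - residual = 0.7524 - 0.1949 = 0.5575 kg
Cr2O3% on pelt = uptake / pelt * 100 = 0.5575 / 28.3920 * 100 = 1.9635 %
Ts = 80 + k * Cr2O3% = 80 + 9.4160 * 1.9635 = 98.4887 C


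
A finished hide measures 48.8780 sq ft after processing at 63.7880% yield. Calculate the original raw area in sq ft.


Formula: raw = finished * 100 / yield
Substituting: raw = 48.8780 * 100 / 63.7880
Result: 76.6257 sq ft


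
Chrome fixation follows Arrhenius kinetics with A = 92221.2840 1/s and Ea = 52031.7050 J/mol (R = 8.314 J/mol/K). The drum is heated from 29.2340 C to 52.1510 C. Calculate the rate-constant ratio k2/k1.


T1 = 29.2340 + 273.15 = 302.3840 K; T2 = 52.1510 + 273.15 = 325.3010 K
k1 = A * exp(-Ea/(R*T1)) = 92221.2840 * exp(-52031.7050/(8.314*302.3840)) = 9.4713e-05 1/s
k2 = A * exp(-Ea/(R*T2)) = 92221.2840 * exp(-52031.7050/(8.314*325.3010)) = 4.0703e-04 1/s
k2/k1 = 4.0703e-04 / 9.4713e-05 = 4.2976


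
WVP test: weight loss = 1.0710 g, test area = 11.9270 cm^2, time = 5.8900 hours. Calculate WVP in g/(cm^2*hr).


Formula: WVP = loss / (area * time)
Substituting: WVP = 1.0710 / (11.9270 * 5.8900)
Result: 0.0152455 g/(cm^2*hr)


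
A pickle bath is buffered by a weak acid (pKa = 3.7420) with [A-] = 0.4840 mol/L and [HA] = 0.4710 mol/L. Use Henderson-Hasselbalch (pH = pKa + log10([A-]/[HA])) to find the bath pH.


ratio = [A-] / [HA] = 0.4840 / 0.4710 = 1.0276
log10(ratio) = 0.0118245
pH = pKa + log10(ratio) = 3.7420 + 0.0118245 = 3.7538


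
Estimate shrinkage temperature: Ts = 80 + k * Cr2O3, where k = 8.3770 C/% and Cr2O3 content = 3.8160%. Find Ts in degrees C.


Formula: Ts = 80 + k * Cr2O3
Substituting: Ts = 80 + 8.3770 * 3.8160
Result: 111.9666 C


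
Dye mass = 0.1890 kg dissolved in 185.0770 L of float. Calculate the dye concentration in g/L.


Formula: Conc = dye_mass(kg) / volume(L) * 1000
Substituting: Conc = 0.1890 / 185.0770 * 1000
Result: 1.0212 g/L


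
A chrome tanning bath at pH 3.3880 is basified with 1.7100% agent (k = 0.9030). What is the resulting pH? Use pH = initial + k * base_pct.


Formula: pH_final = pH_initial + k * base_pct
Substituting: pH_final = 3.3880 + 0.9030 * 1.7100
Result: 4.9321


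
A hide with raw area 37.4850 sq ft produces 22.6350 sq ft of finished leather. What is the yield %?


Formula: Yield = finished / raw * 100
Substituting: Yield = 22.6350 / 37.4850 * 100
Result: 60.3842 %


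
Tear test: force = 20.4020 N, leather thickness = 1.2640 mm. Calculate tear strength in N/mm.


Formula: Tear strength = force / thickness
Substituting: Tear strength = 20.4020 / 1.2640
Result: 16.1408 N/mm


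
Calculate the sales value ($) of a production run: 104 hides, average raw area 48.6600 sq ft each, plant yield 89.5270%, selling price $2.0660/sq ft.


Raw_total = N * avg_area = 104 * 48.6600 = 5060.6400 sq ft
Finished = Raw_total * yield / 100 = 5060.6400 * 89.5270 / 100 = 4530.6392 sq ft
Value = Finished * price = 4530.6392 * 2.0660 = 9360.3005 $


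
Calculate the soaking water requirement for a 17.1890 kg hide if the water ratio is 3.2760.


Formula: Water = hide_weight * ratio
Substituting: Water = 17.1890 * 3.2760
Result: 56.3112 kg


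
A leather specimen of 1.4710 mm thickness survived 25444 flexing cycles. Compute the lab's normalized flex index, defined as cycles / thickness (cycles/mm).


Formula: Index = cycles / thickness
Substituting: Index = 25444 / 1.4710
Result: 17297.0768 cycles/mm


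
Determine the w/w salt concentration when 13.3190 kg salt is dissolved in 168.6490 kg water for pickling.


Formula: Conc = salt / (water + salt) * 100
Substituting: Conc = 13.3190 / (168.6490 + 13.3190) * 100
Result: 7.3194 %


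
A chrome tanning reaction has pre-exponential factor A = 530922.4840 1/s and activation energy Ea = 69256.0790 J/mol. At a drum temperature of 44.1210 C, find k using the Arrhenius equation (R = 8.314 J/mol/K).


T_K = T_C + 273.15 = 44.1210 + 273.15 = 317.2710 K
exponent = -Ea / (R * T_K) = -69256.0790 / (8.314 * 317.2710) = -26.2553
k = A * exp(exponent) = 530922.4840 * exp(-26.2553) = 2.1013e-06 1/s


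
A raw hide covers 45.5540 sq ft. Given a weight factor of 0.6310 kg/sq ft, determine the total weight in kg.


Formula: Weight = area * weight_per_sqft
Substituting: Weight = 45.5540 * 0.6310
Result: 28.7446 kg


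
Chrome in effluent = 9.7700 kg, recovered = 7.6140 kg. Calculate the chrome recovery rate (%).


Formula: Recovery = recovered / input * 100
Substituting: Recovery = 7.6140 / 9.7700 * 100
Result: 77.9324 %


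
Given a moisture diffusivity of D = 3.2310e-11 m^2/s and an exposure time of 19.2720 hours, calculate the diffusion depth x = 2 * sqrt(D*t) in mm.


t = 19.2720 hr * 3600 = 69379.2000 s
D * t = 3.2310e-11 * 69379.2000 = 2.2416e-06
x = 2 * sqrt(D*t) = 2 * sqrt(2.2416e-06) = 0.00299442 m = 2.9944 mm


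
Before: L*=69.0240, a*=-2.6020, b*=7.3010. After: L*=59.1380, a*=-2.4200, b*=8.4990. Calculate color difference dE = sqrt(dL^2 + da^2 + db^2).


dL = -9.8860, da = 0.1820, db = 1.1980
dE = sqrt((-9.8860)^2 + 0.1820^2 + 1.1980^2) = 9.9600


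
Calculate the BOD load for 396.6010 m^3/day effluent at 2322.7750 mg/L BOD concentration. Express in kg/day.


Formula: BOD_load = volume * conc / 1000
Substituting: BOD_load = 396.6010 * 2322.7750 / 1000
Result: 921.2149 kg/day


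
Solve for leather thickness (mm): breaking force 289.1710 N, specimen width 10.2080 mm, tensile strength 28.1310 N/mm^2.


Formula: t = F / (TS * w)
Substituting: t = 289.1710 / (28.1310 * 10.2080)
Result: 1.0070 mm


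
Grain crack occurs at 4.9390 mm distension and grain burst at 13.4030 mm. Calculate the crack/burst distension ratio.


Formula: Ratio = crack / burst
Substituting: Ratio = 4.9390 / 13.4030
Result: 0.3685


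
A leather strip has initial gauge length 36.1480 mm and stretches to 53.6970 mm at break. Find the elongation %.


Formula: Elongation = (Lf - L0) / L0 * 100
Substituting: Elongation = (53.6970 - 36.1480) / 36.1480 * 100
Result: 48.5476 %


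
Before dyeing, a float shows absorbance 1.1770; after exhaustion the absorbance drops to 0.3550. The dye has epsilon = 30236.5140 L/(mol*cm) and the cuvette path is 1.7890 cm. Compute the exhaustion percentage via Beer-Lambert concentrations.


c_initial = A_i / (epsilon * l) = 1.1770 / (30236.5140 * 1.7890) = 2.1759e-05 mol/L
c_final = A_f / (epsilon * l) = 0.3550 / (30236.5140 * 1.7890) = 6.5628e-06 mol/L
Exhaustion = (c_initial - c_final) / c_initial * 100 = (2.1759e-05 - 6.5628e-06) / 2.1759e-05 * 100 = 69.8386 %


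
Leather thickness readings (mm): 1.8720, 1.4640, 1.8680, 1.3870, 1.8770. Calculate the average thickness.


Formula: Average = sum / n
Substituting: Average = 8.4680 / 5
Result: 1.6936 mm


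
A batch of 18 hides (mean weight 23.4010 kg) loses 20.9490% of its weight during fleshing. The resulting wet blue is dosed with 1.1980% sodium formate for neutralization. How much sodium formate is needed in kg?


Total_raw = N * avg_wt = 18 * 23.4010 = 421.2180 kg
Substrate = Total_raw * (1 - loss/100) = 421.2180 * (1 - 20.9490/100) = 332.9770 kg
Neutralizer = Substrate * pct / 100 = 332.9770 * 1.1980 / 100 = 3.9891 kg


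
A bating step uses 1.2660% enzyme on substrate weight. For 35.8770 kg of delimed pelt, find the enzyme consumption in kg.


Formula: Enzyme = substrate * pct / 100
Substituting: Enzyme = 35.8770 * 1.2660 / 100
Result: 0.4542 kg


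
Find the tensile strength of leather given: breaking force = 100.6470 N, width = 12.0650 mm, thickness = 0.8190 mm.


Formula: TS = force / (width * thickness)
Substituting: TS = 100.6470 / (12.0650 * 0.8190)
Result: 10.1857 N/mm^2


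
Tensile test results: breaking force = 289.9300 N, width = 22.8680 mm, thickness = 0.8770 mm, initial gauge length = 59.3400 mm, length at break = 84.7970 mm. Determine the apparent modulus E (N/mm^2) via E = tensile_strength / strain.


TS = F / (w * t) = 289.9300 / (22.8680 * 0.8770) = 14.4566 N/mm^2
strain = (Lf - L0) / L0 = (84.7970 - 59.3400) / 59.3400 = 0.4290
E = TS / strain = 14.4566 / 0.4290 = 33.6981 N/mm^2


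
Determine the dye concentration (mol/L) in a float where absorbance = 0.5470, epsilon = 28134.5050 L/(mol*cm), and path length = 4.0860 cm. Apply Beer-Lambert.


Formula: c = A / (epsilon * l)
Substituting: c = 0.5470 / (28134.5050 * 4.0860)
Result: 4.7583e-06 mol/L


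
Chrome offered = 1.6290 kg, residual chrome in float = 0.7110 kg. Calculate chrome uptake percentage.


Formula: Uptake = (offered - residual) / offered * 100
Substituting: Uptake = (1.6290 - 0.7110) / 1.6290 * 100
Result: 56.3536 %


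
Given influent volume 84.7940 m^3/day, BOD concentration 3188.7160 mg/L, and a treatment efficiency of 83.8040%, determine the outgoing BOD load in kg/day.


Load_in = volume * conc / 1000 = 84.7940 * 3188.7160 / 1000 = 270.3840 kg/day
Removed = Load_in * eff / 100 = 270.3840 * 83.8040 / 100 = 226.5926 kg/day
Load_out = Load_in - Removed = 270.3840 - 226.5926 = 43.7914 kg/day


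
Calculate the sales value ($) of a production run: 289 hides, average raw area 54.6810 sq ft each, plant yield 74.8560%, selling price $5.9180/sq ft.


Raw_total = N * avg_area = 289 * 54.6810 = 15802.8090 sq ft
Finished = Raw_total * yield / 100 = 15802.8090 * 74.8560 / 100 = 11829.3507 sq ft
Value = Finished * price = 11829.3507 * 5.9180 = 70006.0975 $


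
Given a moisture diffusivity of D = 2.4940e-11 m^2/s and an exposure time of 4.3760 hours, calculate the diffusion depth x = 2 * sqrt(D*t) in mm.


t = 4.3760 hr * 3600 = 15753.6000 s
D * t = 2.4940e-11 * 15753.6000 = 3.9289e-07
x = 2 * sqrt(D*t) = 2 * sqrt(3.9289e-07) = 0.00125363 m = 1.2536 mm


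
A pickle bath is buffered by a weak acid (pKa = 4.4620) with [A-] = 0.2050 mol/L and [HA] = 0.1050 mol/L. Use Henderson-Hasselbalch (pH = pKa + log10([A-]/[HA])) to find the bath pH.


ratio = [A-] / [HA] = 0.2050 / 0.1050 = 1.9524
log10(ratio) = 0.2906
pH = pKa + log10(ratio) = 4.4620 + 0.2906 = 4.7526


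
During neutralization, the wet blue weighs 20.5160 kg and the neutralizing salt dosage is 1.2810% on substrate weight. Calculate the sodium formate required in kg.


Formula: Neutralizer = substrate * pct / 100
Substituting: Neutralizer = 20.5160 * 1.2810 / 100
Result: 0.2628 kg


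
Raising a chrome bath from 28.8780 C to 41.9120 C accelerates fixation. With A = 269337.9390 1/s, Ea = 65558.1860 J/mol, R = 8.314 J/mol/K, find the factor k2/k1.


T1 = 28.8780 + 273.15 = 302.0280 K; T2 = 41.9120 + 273.15 = 315.0620 K
k1 = A * exp(-Ea/(R*T1)) = 269337.9390 * exp(-65558.1860/(8.314*302.0280)) = 1.2355e-06 1/s
k2 = A * exp(-Ea/(R*T2)) = 269337.9390 * exp(-65558.1860/(8.314*315.0620)) = 3.6384e-06 1/s
k2/k1 = 3.6384e-06 / 1.2355e-06 = 2.9449


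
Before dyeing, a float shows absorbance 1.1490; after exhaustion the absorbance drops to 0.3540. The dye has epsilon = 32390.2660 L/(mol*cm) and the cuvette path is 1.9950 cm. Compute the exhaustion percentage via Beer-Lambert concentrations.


c_initial = A_i / (epsilon * l) = 1.1490 / (32390.2660 * 1.9950) = 1.7781e-05 mol/L
c_final = A_f / (epsilon * l) = 0.3540 / (32390.2660 * 1.9950) = 5.4783e-06 mol/L
Exhaustion = (c_initial - c_final) / c_initial * 100 = (1.7781e-05 - 5.4783e-06) / 1.7781e-05 * 100 = 69.1906 %


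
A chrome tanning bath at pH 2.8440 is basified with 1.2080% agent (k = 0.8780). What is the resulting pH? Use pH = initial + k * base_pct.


Formula: pH_final = pH_initial + k * base_pct
Substituting: pH_final = 2.8440 + 0.8780 * 1.2080
Result: 3.9046


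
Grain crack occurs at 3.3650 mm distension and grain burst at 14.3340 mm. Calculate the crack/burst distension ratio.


Formula: Ratio = crack / burst
Substituting: Ratio = 3.3650 / 14.3340
Result: 0.2348


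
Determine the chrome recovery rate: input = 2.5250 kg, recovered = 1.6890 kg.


Formula: Recovery = recovered / input * 100
Substituting: Recovery = 1.6890 / 2.5250 * 100
Result: 66.8911 %


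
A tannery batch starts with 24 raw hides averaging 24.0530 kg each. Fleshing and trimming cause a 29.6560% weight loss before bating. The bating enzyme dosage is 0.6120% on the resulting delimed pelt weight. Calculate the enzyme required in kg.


Total_raw = N * avg_wt = 24 * 24.0530 = 577.2720 kg
Substrate = Total_raw * (1 - loss/100) = 577.2720 * (1 - 29.6560/100) = 406.0762 kg
Enzyme = Substrate * pct / 100 = 406.0762 * 0.6120 / 100 = 2.4852 kg


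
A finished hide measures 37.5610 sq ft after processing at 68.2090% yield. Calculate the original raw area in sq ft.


Formula: raw = finished * 100 / yield
Substituting: raw = 37.5610 * 100 / 68.2090
Result: 55.0675 sq ft


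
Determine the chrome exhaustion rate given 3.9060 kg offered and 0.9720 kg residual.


Formula: Uptake = (offered - residual) / offered * 100
Substituting: Uptake = (3.9060 - 0.9720) / 3.9060 * 100
Result: 75.1152 %


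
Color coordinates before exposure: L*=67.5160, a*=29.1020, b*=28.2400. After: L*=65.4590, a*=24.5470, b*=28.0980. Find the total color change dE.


dL = -2.0570, da = -4.5550, db = -0.1420
dE = sqrt((-2.0570)^2 + (-4.5550)^2 + (-0.1420)^2) = 4.9999


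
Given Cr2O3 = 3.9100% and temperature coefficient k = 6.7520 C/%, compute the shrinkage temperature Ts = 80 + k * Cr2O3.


Formula: Ts = 80 + k * Cr2O3
Substituting: Ts = 80 + 6.7520 * 3.9100
Result: 106.4003 C


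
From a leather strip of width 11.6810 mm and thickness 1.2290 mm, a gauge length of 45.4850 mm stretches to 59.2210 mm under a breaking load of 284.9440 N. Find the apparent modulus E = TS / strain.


TS = F / (w * t) = 284.9440 / (11.6810 * 1.2290) = 19.8485 N/mm^2
strain = (Lf - L0) / L0 = (59.2210 - 45.4850) / 45.4850 = 0.3020
E = TS / strain = 19.8485 / 0.3020 = 65.7257 N/mm^2


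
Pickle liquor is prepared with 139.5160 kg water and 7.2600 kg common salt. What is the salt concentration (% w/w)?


Formula: Conc = salt / (water + salt) * 100
Substituting: Conc = 7.2600 / (139.5160 + 7.2600) * 100
Result: 4.9463 %


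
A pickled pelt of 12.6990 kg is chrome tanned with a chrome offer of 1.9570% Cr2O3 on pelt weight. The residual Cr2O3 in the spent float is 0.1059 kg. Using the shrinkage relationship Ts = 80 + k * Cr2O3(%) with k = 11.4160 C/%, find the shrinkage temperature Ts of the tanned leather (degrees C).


Offered = pelt * offer_pct / 100 = 12.6990 * 1.9570 / 100 = 0.2485 kg
Uptake = offered - residual = 0.2485 - 0.1059 = 0.1426 kg
Cr2O3% on pelt = uptake / pelt * 100 = 0.1426 / 12.6990 * 100 = 1.1231 %
Ts = 80 + k * Cr2O3% = 80 + 11.4160 * 1.1231 = 92.8210 C


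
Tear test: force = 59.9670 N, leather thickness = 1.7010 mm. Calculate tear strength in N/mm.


Formula: Tear strength = force / thickness
Substituting: Tear strength = 59.9670 / 1.7010
Result: 35.2540 N/mm


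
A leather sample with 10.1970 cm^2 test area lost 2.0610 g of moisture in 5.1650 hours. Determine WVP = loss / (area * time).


Formula: WVP = loss / (area * time)
Substituting: WVP = 2.0610 / (10.1970 * 5.1650)
Result: 0.0391323 g/(cm^2*hr)


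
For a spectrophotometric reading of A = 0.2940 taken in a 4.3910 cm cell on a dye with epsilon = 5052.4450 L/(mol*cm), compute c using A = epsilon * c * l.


Formula: c = A / (epsilon * l)
Substituting: c = 0.2940 / (5052.4450 * 4.3910)
Result: 1.3252e-05 mol/L


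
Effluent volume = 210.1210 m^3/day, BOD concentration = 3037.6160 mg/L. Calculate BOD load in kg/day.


Formula: BOD_load = volume * conc / 1000
Substituting: BOD_load = 210.1210 * 3037.6160 / 1000
Result: 638.2669 kg/day


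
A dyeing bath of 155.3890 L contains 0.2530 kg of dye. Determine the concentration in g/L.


Formula: Conc = dye_mass(kg) / volume(L) * 1000
Substituting: Conc = 0.2530 / 155.3890 * 1000
Result: 1.6282 g/L


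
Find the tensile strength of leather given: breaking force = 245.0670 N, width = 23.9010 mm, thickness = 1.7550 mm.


Formula: TS = force / (width * thickness)
Substituting: TS = 245.0670 / (23.9010 * 1.7550)
Result: 5.8424 N/mm^2


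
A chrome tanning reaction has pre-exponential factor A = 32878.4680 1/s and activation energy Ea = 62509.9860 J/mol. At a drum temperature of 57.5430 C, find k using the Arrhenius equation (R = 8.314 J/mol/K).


T_K = T_C + 273.15 = 57.5430 + 273.15 = 330.6930 K
exponent = -Ea / (R * T_K) = -62509.9860 / (8.314 * 330.6930) = -22.7360
k = A * exp(exponent) = 32878.4680 * exp(-22.7360) = 4.3932e-06 1/s


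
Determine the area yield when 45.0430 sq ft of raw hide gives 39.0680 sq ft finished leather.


Formula: Yield = finished / raw * 100
Substituting: Yield = 39.0680 / 45.0430 * 100
Result: 86.7349 %


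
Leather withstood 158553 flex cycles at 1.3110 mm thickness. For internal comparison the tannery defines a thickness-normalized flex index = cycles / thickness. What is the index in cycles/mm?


Formula: Index = cycles / thickness
Substituting: Index = 158553 / 1.3110
Result: 120940.5034 cycles/mm


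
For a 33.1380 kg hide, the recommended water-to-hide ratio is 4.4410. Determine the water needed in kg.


Formula: Water = hide_weight * ratio
Substituting: Water = 33.1380 * 4.4410
Result: 147.1659 kg


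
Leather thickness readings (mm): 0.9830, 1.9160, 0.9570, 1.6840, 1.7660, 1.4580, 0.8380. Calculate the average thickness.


Formula: Average = sum / n
Substituting: Average = 9.6020 / 7
Result: 1.3717 mm


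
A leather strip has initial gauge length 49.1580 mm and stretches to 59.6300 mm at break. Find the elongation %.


Formula: Elongation = (Lf - L0) / L0 * 100
Substituting: Elongation = (59.6300 - 49.1580) / 49.1580 * 100
Result: 21.3027 %


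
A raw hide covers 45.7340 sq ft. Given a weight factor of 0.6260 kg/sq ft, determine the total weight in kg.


Formula: Weight = area * weight_per_sqft
Substituting: Weight = 45.7340 * 0.6260
Result: 28.6295 kg


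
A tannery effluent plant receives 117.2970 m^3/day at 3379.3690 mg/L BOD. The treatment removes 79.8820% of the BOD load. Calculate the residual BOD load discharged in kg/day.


Load_in = volume * conc / 1000 = 117.2970 * 3379.3690 / 1000 = 396.3898 kg/day
Removed = Load_in * eff / 100 = 396.3898 * 79.8820 / 100 = 316.6441 kg/day
Load_out = Load_in - Removed = 396.3898 - 316.6441 = 79.7457 kg/day


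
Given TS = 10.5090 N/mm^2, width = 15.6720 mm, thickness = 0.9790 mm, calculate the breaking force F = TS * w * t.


Formula: F = TS * w * t
Substituting: F = 10.5090 * 15.6720 * 0.9790
Result: 161.2384 N


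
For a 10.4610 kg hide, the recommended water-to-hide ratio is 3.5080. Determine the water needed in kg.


Formula: Water = hide_weight * ratio
Substituting: Water = 10.4610 * 3.5080
Result: 36.6972 kg


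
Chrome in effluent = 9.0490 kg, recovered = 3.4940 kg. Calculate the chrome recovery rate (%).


Formula: Recovery = recovered / input * 100
Substituting: Recovery = 3.4940 / 9.0490 * 100
Result: 38.6120 %


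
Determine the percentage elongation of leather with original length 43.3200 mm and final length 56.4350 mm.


Formula: Elongation = (Lf - L0) / L0 * 100
Substituting: Elongation = (56.4350 - 43.3200) / 43.3200 * 100
Result: 30.2747 %


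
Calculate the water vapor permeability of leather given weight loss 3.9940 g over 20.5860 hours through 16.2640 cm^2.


Formula: WVP = loss / (area * time)
Substituting: WVP = 3.9940 / (16.2640 * 20.5860)
Result: 0.0119291 g/(cm^2*hr)


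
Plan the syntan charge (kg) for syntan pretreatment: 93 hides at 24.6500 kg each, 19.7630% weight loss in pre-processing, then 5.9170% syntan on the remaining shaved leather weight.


Total_raw = N * avg_wt = 93 * 24.6500 = 2292.4500 kg
Substrate = Total_raw * (1 - loss/100) = 2292.4500 * (1 - 19.7630/100) = 1839.3931 kg
Syntan = Substrate * pct / 100 = 1839.3931 * 5.9170 / 100 = 108.8369 kg


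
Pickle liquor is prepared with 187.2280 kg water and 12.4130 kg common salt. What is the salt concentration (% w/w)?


Formula: Conc = salt / (water + salt) * 100
Substituting: Conc = 12.4130 / (187.2280 + 12.4130) * 100
Result: 6.2177 %


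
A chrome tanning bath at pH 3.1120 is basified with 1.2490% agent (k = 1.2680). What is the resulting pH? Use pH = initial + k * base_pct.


Formula: pH_final = pH_initial + k * base_pct
Substituting: pH_final = 3.1120 + 1.2680 * 1.2490
Result: 4.6957


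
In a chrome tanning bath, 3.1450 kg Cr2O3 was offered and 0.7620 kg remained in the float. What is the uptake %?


Formula: Uptake = (offered - residual) / offered * 100
Substituting: Uptake = (3.1450 - 0.7620) / 3.1450 * 100
Result: 75.7711 %


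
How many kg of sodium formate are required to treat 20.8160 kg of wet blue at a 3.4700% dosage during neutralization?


Formula: Neutralizer = substrate * pct / 100
Substituting: Neutralizer = 20.8160 * 3.4700 / 100
Result: 0.7223 kg


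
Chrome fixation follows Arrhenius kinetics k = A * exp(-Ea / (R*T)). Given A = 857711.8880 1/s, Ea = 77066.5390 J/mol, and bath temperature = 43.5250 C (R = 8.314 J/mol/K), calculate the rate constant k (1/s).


T_K = T_C + 273.15 = 43.5250 + 273.15 = 316.6750 K
exponent = -Ea / (R * T_K) = -77066.5390 / (8.314 * 316.6750) = -29.2713
k = A * exp(exponent) = 857711.8880 * exp(-29.2713) = 1.6633e-07 1/s


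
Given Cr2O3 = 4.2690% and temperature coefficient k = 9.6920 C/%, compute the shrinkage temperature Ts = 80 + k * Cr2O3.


Formula: Ts = 80 + k * Cr2O3
Substituting: Ts = 80 + 9.6920 * 4.2690
Result: 121.3751 C


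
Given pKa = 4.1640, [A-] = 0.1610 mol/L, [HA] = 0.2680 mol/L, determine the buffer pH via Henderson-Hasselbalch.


ratio = [A-] / [HA] = 0.1610 / 0.2680 = 0.6007
log10(ratio) = -0.2213
pH = pKa + log10(ratio) = 4.1640 - 0.2213 = 3.9427


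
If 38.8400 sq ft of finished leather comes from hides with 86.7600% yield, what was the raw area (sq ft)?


Formula: raw = finished * 100 / yield
Substituting: raw = 38.8400 * 100 / 86.7600
Result: 44.7672 sq ft


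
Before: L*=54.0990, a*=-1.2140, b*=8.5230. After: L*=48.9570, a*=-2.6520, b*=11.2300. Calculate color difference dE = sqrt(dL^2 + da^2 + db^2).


dL = -5.1420, da = -1.4380, db = 2.7070
dE = sqrt((-5.1420)^2 + (-1.4380)^2 + 2.7070^2) = 5.9863


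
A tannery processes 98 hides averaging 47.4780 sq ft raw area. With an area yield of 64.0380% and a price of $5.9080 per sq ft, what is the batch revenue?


Raw_total = N * avg_area = 98 * 47.4780 = 4652.8440 sq ft
Finished = Raw_total * yield / 100 = 4652.8440 * 64.0380 / 100 = 2979.5882 sq ft
Value = Finished * price = 2979.5882 * 5.9080 = 17603.4073 $


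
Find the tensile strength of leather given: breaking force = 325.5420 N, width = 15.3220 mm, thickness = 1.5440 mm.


Formula: TS = force / (width * thickness)
Substituting: TS = 325.5420 / (15.3220 * 1.5440)
Result: 13.7608 N/mm^2


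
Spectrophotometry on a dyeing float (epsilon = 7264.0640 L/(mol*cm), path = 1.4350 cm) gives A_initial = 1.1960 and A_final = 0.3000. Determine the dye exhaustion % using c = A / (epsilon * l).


c_initial = A_i / (epsilon * l) = 1.1960 / (7264.0640 * 1.4350) = 1.1474e-04 mol/L
c_final = A_f / (epsilon * l) = 0.3000 / (7264.0640 * 1.4350) = 2.8780e-05 mol/L
Exhaustion = (c_initial - c_final) / c_initial * 100 = (1.1474e-04 - 2.8780e-05) / 1.1474e-04 * 100 = 74.9164 %


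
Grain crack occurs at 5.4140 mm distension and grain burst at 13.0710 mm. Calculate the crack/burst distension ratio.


Formula: Ratio = crack / burst
Substituting: Ratio = 5.4140 / 13.0710
Result: 0.4142


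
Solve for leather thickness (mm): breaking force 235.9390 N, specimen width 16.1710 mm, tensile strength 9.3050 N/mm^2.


Formula: t = F / (TS * w)
Substituting: t = 235.9390 / (9.3050 * 16.1710)
Result: 1.5680 mm


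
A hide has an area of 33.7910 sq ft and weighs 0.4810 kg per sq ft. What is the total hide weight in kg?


Formula: Weight = area * weight_per_sqft
Substituting: Weight = 33.7910 * 0.4810
Result: 16.2535 kg


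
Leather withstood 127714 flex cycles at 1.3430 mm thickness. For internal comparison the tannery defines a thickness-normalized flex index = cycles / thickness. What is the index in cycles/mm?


Formula: Index = cycles / thickness
Substituting: Index = 127714 / 1.3430
Result: 95096.0536 cycles/mm


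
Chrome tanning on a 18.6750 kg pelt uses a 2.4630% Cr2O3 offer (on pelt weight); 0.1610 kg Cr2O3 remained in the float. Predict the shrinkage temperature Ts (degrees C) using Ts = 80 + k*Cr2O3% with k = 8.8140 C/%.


Offered = pelt * offer_pct / 100 = 18.6750 * 2.4630 / 100 = 0.4600 kg
Uptake = offered - residual = 0.4600 - 0.1610 = 0.2990 kg
Cr2O3% on pelt = uptake / pelt * 100 = 0.2990 / 18.6750 * 100 = 1.6009 %
Ts = 80 + k * Cr2O3% = 80 + 8.8140 * 1.6009 = 94.1102 C


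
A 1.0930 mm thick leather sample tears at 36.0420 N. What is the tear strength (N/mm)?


Formula: Tear strength = force / thickness
Substituting: Tear strength = 36.0420 / 1.0930
Result: 32.9753 N/mm


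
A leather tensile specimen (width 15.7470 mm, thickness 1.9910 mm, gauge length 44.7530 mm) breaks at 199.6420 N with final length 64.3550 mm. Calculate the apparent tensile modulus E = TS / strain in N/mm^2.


TS = F / (w * t) = 199.6420 / (15.7470 * 1.9910) = 6.3677 N/mm^2
strain = (Lf - L0) / L0 = (64.3550 - 44.7530) / 44.7530 = 0.4380
E = TS / strain = 6.3677 / 0.4380 = 14.5380 N/mm^2


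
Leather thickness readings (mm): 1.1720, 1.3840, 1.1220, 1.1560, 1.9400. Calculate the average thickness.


Formula: Average = sum / n
Substituting: Average = 6.7740 / 5
Result: 1.3548 mm


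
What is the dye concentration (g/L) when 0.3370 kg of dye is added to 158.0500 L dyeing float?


Formula: Conc = dye_mass(kg) / volume(L) * 1000
Substituting: Conc = 0.3370 / 158.0500 * 1000
Result: 2.1322 g/L


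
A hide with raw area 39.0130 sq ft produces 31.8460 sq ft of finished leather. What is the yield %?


Formula: Yield = finished / raw * 100
Substituting: Yield = 31.8460 / 39.0130 * 100
Result: 81.6292 %


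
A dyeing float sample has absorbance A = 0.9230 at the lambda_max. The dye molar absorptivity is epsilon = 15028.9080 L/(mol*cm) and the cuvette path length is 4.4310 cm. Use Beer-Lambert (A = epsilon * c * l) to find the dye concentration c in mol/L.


Formula: c = A / (epsilon * l)
Substituting: c = 0.9230 / (15028.9080 * 4.4310)
Result: 1.3860e-05 mol/L
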